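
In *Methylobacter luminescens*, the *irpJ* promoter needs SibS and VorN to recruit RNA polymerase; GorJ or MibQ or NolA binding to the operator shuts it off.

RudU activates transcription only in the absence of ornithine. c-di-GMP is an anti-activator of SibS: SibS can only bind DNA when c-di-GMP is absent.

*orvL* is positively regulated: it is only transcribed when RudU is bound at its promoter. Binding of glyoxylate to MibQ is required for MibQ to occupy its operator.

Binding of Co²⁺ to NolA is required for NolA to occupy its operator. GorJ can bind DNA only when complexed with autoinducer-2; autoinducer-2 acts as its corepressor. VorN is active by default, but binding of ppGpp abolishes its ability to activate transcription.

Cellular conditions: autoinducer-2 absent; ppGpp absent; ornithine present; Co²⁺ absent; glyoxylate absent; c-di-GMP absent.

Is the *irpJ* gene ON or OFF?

c-di-GMP is absent, so SibS is active.
ppGpp is absent, so VorN is active.
Autoinducer-2 is absent, so GorJ is inactive.
Glyoxylate is absent, so MibQ is inactive.
Co²⁺ is absent, so NolA is inactive.
No repressor is bound and SibS and VorN are active, so *irpJ* is transcribed.

ON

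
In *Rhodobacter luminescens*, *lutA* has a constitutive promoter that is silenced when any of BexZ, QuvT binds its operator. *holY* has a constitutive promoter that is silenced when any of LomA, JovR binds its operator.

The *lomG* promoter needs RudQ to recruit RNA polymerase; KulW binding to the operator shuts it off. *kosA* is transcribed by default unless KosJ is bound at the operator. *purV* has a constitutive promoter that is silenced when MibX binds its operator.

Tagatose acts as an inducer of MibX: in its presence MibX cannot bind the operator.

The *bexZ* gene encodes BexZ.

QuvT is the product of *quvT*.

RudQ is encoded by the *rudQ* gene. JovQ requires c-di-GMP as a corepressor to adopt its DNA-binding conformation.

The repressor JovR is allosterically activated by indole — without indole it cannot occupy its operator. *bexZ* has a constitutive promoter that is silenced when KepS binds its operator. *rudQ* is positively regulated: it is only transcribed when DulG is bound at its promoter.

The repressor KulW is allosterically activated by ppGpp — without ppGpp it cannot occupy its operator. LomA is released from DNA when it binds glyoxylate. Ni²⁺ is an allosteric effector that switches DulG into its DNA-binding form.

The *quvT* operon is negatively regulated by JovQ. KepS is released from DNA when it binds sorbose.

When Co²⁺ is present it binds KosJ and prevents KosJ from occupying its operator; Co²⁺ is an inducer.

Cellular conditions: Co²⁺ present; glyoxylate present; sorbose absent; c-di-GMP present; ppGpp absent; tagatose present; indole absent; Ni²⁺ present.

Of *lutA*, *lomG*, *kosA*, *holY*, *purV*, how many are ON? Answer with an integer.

Sorbose is absent, so KepS is active.
With repressor KepS bound, *bexZ* is not transcribed.
So BexZ is not produced.
c-di-GMP is present, so JovQ is active.
With repressor JovQ bound, *quvT* is not transcribed.
So QuvT is not produced.
With no repressor bound, *lutA* is transcribed.
→ *lutA* is ON.
Ni²⁺ is present, so DulG is active.
No repressor is bound and DulG is active, so *rudQ* is transcribed.
So RudQ is produced and active.
ppGpp is absent, so KulW is inactive.
No repressor is bound and RudQ is active, so *lomG* is transcribed.
→ *lomG* is ON.
Co²⁺ is present, so KosJ is inactive.
With no repressor bound, *kosA* is transcribed.
→ *kosA* is ON.
Glyoxylate is present, so LomA is inactive.
Indole is absent, so JovR is inactive.
With no repressor bound, *holY* is transcribed.
→ *holY* is ON.
Tagatose is present, so MibX is inactive.
With no repressor bound, *purV* is transcribed.
→ *purV* is ON.
5 of the 5 genes are transcribed.

5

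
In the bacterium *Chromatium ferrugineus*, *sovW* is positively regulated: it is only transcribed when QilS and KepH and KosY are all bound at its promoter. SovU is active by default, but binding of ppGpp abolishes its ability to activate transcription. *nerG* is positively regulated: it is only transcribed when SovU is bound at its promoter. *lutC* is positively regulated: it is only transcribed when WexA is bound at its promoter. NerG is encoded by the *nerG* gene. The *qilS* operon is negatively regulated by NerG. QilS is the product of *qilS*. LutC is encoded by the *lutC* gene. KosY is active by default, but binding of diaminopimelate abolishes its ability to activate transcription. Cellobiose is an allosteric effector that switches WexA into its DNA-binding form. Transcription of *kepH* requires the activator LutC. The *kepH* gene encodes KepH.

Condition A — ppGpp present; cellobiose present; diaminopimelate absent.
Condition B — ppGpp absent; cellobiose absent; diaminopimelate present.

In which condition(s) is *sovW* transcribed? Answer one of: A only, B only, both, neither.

Condition A:
ppGpp is present, so SovU is inactive.
Required activator SovU is absent, so *nerG* is not transcribed.
So NerG is not produced.
With no repressor bound, *qilS* is transcribed.
So QilS is produced and active.
Cellobiose is present, so WexA is active.
No repressor is bound and WexA is active, so *lutC* is transcribed.
So LutC is produced and active.
No repressor is bound and LutC is active, so *kepH* is transcribed.
So KepH is produced and active.
Diaminopimelate is absent, so KosY is active.
No repressor is bound and QilS and KepH and KosY are active, so *sovW* is transcribed.
→ *sovW* is ON in A.
Condition B:
ppGpp is absent, so SovU is active.
No repressor is bound and SovU is active, so *nerG* is transcribed.
So NerG is produced and active.
With repressor NerG bound, *qilS* is not transcribed.
So QilS is not produced.
Cellobiose is absent, so WexA is inactive.
Required activator WexA is absent, so *lutC* is not transcribed.
So LutC is not produced.
Required activator LutC is absent, so *kepH* is not transcribed.
So KepH is not produced.
Diaminopimelate is present, so KosY is inactive.
Required activator QilS is absent, so *sovW* is not transcribed.
→ *sovW* is OFF in B.

A only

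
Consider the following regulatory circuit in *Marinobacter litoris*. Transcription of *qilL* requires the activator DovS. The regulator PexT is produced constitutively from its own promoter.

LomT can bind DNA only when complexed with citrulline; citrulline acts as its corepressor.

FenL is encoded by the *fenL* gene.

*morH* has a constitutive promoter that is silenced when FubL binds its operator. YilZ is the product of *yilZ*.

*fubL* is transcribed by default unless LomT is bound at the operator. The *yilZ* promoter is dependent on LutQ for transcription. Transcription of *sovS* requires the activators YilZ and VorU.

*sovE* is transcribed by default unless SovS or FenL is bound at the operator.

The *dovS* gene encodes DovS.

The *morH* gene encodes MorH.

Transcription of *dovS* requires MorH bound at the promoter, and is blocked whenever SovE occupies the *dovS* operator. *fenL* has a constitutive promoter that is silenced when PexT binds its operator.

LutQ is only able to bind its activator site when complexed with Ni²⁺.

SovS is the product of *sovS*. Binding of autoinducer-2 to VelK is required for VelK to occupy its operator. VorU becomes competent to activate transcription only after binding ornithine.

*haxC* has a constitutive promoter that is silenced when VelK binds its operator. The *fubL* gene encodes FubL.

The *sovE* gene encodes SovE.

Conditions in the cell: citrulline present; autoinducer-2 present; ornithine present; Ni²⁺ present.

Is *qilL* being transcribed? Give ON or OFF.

Ni²⁺ is present, so LutQ is active.
No repressor is bound and LutQ is active, so *yilZ* is transcribed.
So YilZ is produced and active.
Ornithine is present, so VorU is active.
No repressor is bound and YilZ and VorU are active, so *sovS* is transcribed.
So SovS is produced and active.
PexT is produced constitutively and is active.
With repressor PexT bound, *fenL* is not transcribed.
So FenL is not produced.
With repressor SovS bound, *sovE* is not transcribed.
So SovE is not produced.
Citrulline is present, so LomT is active.
With repressor LomT bound, *fubL* is not transcribed.
So FubL is not produced.
With no repressor bound, *morH* is transcribed.
So MorH is produced and active.
No repressor is bound and MorH is active, so *dovS* is transcribed.
So DovS is produced and active.
No repressor is bound and DovS is active, so *qilL* is transcribed.

ON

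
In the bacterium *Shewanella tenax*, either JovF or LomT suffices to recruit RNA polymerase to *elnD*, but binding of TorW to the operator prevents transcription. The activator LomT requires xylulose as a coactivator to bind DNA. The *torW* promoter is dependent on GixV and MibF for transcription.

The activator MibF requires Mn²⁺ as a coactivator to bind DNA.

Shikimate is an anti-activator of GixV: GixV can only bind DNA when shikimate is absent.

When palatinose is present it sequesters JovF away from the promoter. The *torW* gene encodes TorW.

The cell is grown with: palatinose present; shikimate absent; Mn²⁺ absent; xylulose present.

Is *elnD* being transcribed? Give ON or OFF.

Palatinose is present, so JovF is inactive.
Shikimate is absent, so GixV is active.
Mn²⁺ is absent, so MibF is inactive.
Required activator MibF is absent, so *torW* is not transcribed.
So TorW is not produced.
Xylulose is present, so LomT is active.
Activator LomT is present, so *elnD* is transcribed.

ON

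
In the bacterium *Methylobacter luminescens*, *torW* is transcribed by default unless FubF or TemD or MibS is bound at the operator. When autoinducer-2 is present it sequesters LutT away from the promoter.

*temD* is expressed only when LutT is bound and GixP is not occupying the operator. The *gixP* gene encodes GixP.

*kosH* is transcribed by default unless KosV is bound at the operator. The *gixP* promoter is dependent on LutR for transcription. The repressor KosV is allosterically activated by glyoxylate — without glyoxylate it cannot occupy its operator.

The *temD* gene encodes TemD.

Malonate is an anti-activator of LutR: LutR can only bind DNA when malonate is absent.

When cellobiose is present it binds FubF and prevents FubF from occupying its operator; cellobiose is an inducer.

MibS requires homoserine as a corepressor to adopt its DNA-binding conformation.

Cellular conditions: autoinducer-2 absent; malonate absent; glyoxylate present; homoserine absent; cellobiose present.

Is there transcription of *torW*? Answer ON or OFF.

ON

Cellobiose is present, so FubF is inactive.
Malonate is absent, so LutR is active.
No repressor is bound and LutR is active, so *gixP* is transcribed.
So GixP is produced and active.
Autoinducer-2 is absent, so LutT is active.
With repressor GixP bound, *temD* is not transcribed.
So TemD is not produced.
Homoserine is absent, so MibS is inactive.
With no repressor bound, *torW* is transcribed.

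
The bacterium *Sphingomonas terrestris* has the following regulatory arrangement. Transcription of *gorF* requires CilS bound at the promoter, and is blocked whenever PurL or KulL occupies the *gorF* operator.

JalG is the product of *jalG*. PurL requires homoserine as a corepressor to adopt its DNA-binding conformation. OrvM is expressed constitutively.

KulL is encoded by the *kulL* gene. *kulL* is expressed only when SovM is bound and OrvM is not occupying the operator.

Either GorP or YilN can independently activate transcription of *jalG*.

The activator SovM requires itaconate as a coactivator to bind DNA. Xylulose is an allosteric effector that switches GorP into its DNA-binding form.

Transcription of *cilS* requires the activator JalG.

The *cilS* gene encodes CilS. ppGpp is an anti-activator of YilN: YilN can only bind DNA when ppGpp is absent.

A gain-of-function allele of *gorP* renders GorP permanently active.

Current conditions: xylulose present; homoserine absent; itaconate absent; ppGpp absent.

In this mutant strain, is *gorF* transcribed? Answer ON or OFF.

ON

Homoserine is absent, so PurL is inactive.
GorP is constitutively active in this strain.
ppGpp is absent, so YilN is active.
Activator GorP is present, so *jalG* is transcribed.
So JalG is produced and active.
No repressor is bound and JalG is active, so *cilS* is transcribed.
So CilS is produced and active.
Itaconate is absent, so SovM is inactive.
OrvM is produced constitutively and is active.
With repressor OrvM bound, *kulL* is not transcribed.
So KulL is not produced.
No repressor is bound and CilS is active, so *gorF* is transcribed.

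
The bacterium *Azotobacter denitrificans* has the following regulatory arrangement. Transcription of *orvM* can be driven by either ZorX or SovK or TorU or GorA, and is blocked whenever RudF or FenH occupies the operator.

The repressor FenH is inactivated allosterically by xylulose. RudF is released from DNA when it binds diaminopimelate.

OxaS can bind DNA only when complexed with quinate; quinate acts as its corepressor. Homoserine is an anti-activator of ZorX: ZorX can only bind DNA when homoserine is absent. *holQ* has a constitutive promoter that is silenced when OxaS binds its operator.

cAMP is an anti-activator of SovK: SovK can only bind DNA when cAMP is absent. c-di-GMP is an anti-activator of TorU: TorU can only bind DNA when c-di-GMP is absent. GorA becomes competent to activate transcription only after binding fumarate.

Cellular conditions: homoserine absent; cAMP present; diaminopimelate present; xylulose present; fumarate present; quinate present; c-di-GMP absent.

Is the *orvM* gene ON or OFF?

Diaminopimelate is present, so RudF is inactive.
Homoserine is absent, so ZorX is active.
cAMP is present, so SovK is inactive.
c-di-GMP is absent, so TorU is active.
Fumarate is present, so GorA is active.
Xylulose is present, so FenH is inactive.
Activator ZorX is present, so *orvM* is transcribed.

ON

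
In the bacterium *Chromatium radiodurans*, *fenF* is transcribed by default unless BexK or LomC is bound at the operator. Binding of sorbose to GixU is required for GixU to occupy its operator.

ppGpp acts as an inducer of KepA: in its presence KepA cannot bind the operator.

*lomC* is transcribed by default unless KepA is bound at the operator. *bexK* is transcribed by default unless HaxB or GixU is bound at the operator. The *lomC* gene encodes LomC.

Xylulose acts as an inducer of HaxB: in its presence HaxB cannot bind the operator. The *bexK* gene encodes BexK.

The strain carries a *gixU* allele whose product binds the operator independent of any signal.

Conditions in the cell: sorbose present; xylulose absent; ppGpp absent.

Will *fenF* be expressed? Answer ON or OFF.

ON

Xylulose is absent, so HaxB is active.
GixU is constitutively active in this strain.
With repressor HaxB bound, *bexK* is not transcribed.
So BexK is not produced.
ppGpp is absent, so KepA is active.
With repressor KepA bound, *lomC* is not transcribed.
So LomC is not produced.
With no repressor bound, *fenF* is transcribed.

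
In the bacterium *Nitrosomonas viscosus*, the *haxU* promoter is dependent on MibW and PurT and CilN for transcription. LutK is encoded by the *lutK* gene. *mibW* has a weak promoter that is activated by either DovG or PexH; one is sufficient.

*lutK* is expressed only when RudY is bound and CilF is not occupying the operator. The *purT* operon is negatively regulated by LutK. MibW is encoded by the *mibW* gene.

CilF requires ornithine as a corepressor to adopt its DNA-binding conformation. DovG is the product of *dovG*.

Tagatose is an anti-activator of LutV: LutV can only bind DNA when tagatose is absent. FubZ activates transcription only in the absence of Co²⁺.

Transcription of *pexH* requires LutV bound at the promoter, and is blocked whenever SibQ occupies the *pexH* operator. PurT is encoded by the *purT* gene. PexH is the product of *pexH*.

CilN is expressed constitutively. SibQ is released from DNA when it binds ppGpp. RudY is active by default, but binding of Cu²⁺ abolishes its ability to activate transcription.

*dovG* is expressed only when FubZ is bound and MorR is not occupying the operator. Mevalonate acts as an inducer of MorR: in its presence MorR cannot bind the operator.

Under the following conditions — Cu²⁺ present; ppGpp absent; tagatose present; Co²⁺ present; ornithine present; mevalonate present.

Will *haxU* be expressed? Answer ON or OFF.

OFF

Mevalonate is present, so MorR is inactive.
Co²⁺ is present, so FubZ is inactive.
Required activator FubZ is absent, so *dovG* is not transcribed.
So DovG is not produced.
Tagatose is present, so LutV is inactive.
ppGpp is absent, so SibQ is active.
With repressor SibQ bound, *pexH* is not transcribed.
So PexH is not produced.
No activator is available at the *mibW* promoter, so *mibW* is not transcribed.
So MibW is not produced.
Ornithine is present, so CilF is active.
Cu²⁺ is present, so RudY is inactive.
With repressor CilF bound, *lutK* is not transcribed.
So LutK is not produced.
With no repressor bound, *purT* is transcribed.
So PurT is produced and active.
CilN is produced constitutively and is active.
Required activator MibW is absent, so *haxU* is not transcribed.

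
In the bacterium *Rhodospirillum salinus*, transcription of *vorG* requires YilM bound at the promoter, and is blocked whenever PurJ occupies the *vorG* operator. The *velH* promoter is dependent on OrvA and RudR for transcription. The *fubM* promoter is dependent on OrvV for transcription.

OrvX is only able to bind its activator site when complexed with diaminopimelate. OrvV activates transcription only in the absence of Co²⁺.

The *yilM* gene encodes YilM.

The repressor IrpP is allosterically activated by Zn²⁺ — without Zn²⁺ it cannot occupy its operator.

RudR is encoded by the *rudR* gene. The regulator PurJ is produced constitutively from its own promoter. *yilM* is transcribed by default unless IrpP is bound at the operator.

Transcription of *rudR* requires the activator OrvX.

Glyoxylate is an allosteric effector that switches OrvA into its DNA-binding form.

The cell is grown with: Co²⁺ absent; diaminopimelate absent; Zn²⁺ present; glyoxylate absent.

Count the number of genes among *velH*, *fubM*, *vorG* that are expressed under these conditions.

Glyoxylate is absent, so OrvA is inactive.
Diaminopimelate is absent, so OrvX is inactive.
Required activator OrvX is absent, so *rudR* is not transcribed.
So RudR is not produced.
Required activator OrvA is absent, so *velH* is not transcribed.
→ *velH* is OFF.
Co²⁺ is absent, so OrvV is active.
No repressor is bound and OrvV is active, so *fubM* is transcribed.
→ *fubM* is ON.
PurJ is produced constitutively and is active.
Zn²⁺ is present, so IrpP is active.
With repressor IrpP bound, *yilM* is not transcribed.
So YilM is not produced.
With repressor PurJ bound, *vorG* is not transcribed.
→ *vorG* is OFF.
1 of the 3 genes is transcribed.

1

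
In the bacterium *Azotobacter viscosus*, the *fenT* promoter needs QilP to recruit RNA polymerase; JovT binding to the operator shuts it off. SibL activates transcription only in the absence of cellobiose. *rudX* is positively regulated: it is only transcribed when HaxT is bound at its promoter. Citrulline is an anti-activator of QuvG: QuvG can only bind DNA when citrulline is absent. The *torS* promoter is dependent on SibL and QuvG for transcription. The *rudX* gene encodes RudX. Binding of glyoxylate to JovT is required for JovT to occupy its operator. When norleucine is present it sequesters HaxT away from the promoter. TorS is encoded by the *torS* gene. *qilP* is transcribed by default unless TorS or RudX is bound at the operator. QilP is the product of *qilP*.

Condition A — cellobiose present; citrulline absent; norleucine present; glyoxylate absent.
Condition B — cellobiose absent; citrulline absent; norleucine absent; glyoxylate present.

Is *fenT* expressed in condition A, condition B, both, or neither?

A only

Condition A:
Cellobiose is present, so SibL is inactive.
Citrulline is absent, so QuvG is active.
Required activator SibL is absent, so *torS* is not transcribed.
So TorS is not produced.
Norleucine is present, so HaxT is inactive.
Required activator HaxT is absent, so *rudX* is not transcribed.
So RudX is not produced.
With no repressor bound, *qilP* is transcribed.
So QilP is produced and active.
Glyoxylate is absent, so JovT is inactive.
No repressor is bound and QilP is active, so *fenT* is transcribed.
→ *fenT* is ON in A.
Condition B:
Cellobiose is absent, so SibL is active.
Citrulline is absent, so QuvG is active.
No repressor is bound and SibL and QuvG are active, so *torS* is transcribed.
So TorS is produced and active.
Norleucine is absent, so HaxT is active.
No repressor is bound and HaxT is active, so *rudX* is transcribed.
So RudX is produced and active.
With repressor TorS bound, *qilP* is not transcribed.
So QilP is not produced.
Glyoxylate is present, so JovT is active.
With repressor JovT bound, *fenT* is not transcribed.
→ *fenT* is OFF in B.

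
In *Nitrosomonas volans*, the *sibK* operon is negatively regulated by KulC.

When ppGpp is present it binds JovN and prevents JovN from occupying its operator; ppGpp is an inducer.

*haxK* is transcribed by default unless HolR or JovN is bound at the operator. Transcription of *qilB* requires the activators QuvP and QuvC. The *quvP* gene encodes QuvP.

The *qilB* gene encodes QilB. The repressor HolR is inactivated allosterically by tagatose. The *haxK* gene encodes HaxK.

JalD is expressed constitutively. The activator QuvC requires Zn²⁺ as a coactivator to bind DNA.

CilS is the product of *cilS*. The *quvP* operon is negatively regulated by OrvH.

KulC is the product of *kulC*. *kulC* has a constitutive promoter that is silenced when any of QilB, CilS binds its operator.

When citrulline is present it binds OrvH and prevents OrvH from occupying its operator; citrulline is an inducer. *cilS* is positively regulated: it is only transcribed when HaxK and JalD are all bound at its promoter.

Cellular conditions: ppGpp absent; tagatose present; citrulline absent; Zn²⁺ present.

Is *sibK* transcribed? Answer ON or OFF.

Citrulline is absent, so OrvH is active.
With repressor OrvH bound, *quvP* is not transcribed.
So QuvP is not produced.
Zn²⁺ is present, so QuvC is active.
Required activator QuvP is absent, so *qilB* is not transcribed.
So QilB is not produced.
Tagatose is present, so HolR is inactive.
ppGpp is absent, so JovN is active.
With repressor JovN bound, *haxK* is not transcribed.
So HaxK is not produced.
JalD is produced constitutively and is active.
Required activator HaxK is absent, so *cilS* is not transcribed.
So CilS is not produced.
With no repressor bound, *kulC* is transcribed.
So KulC is produced and active.
With repressor KulC bound, *sibK* is not transcribed.

OFF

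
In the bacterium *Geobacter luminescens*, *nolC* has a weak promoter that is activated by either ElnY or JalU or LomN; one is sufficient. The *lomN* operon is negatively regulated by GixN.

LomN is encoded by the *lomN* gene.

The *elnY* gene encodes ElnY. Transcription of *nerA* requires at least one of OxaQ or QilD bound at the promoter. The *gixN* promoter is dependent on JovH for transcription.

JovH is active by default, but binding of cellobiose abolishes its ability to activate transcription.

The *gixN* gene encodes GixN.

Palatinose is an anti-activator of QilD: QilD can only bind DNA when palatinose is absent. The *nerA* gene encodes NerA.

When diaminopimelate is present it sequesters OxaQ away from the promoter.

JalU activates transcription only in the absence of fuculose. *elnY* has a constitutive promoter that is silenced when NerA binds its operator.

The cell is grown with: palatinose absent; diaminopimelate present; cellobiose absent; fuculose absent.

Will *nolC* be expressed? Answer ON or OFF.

ON

Diaminopimelate is present, so OxaQ is inactive.
Palatinose is absent, so QilD is active.
Activator QilD is present, so *nerA* is transcribed.
So NerA is produced and active.
With repressor NerA bound, *elnY* is not transcribed.
So ElnY is not produced.
Fuculose is absent, so JalU is active.
Cellobiose is absent, so JovH is active.
No repressor is bound and JovH is active, so *gixN* is transcribed.
So GixN is produced and active.
With repressor GixN bound, *lomN* is not transcribed.
So LomN is not produced.
Activator JalU is present, so *nolC* is transcribed.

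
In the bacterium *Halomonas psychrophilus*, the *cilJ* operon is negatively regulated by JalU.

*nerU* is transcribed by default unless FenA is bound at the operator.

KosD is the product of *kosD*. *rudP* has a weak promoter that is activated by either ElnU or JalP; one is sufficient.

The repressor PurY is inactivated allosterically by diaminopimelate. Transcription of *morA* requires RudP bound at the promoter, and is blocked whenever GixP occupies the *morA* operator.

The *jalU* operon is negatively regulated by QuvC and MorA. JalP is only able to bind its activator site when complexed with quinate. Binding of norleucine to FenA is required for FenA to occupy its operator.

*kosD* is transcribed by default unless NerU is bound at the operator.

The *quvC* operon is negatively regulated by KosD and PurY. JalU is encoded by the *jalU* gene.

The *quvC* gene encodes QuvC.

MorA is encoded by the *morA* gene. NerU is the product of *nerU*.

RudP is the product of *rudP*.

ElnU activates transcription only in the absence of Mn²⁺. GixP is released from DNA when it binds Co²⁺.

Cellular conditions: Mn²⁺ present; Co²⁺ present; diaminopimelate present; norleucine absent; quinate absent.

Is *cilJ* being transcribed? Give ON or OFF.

ON

Norleucine is absent, so FenA is inactive.
With no repressor bound, *nerU* is transcribed.
So NerU is produced and active.
With repressor NerU bound, *kosD* is not transcribed.
So KosD is not produced.
Diaminopimelate is present, so PurY is inactive.
With no repressor bound, *quvC* is transcribed.
So QuvC is produced and active.
Mn²⁺ is present, so ElnU is inactive.
Quinate is absent, so JalP is inactive.
No activator is available at the *rudP* promoter, so *rudP* is not transcribed.
So RudP is not produced.
Co²⁺ is present, so GixP is inactive.
Required activator RudP is absent, so *morA* is not transcribed.
So MorA is not produced.
With repressor QuvC bound, *jalU* is not transcribed.
So JalU is not produced.
With no repressor bound, *cilJ* is transcribed.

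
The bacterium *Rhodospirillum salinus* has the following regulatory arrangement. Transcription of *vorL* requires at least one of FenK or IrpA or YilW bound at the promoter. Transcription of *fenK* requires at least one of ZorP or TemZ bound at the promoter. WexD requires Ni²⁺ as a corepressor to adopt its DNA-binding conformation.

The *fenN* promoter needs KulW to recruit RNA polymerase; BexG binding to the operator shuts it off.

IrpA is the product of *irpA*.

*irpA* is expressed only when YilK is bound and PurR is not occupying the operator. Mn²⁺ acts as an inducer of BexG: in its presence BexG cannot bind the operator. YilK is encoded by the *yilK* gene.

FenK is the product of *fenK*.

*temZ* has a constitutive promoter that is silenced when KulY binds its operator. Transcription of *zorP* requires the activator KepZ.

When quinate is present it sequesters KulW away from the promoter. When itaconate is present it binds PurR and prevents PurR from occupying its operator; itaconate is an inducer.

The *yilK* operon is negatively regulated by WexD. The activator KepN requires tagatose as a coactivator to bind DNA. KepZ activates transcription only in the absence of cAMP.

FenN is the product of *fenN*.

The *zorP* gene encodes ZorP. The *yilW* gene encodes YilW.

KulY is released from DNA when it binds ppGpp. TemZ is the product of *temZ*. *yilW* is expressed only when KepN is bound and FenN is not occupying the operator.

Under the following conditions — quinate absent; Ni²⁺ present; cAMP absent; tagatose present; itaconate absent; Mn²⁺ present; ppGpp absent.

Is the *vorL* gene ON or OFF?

ON

cAMP is absent, so KepZ is active.
No repressor is bound and KepZ is active, so *zorP* is transcribed.
So ZorP is produced and active.
ppGpp is absent, so KulY is active.
With repressor KulY bound, *temZ* is not transcribed.
So TemZ is not produced.
Activator ZorP is present, so *fenK* is transcribed.
So FenK is produced and active.
Ni²⁺ is present, so WexD is active.
With repressor WexD bound, *yilK* is not transcribed.
So YilK is not produced.
Itaconate is absent, so PurR is active.
With repressor PurR bound, *irpA* is not transcribed.
So IrpA is not produced.
Tagatose is present, so KepN is active.
Mn²⁺ is present, so BexG is inactive.
Quinate is absent, so KulW is active.
No repressor is bound and KulW is active, so *fenN* is transcribed.
So FenN is produced and active.
With repressor FenN bound, *yilW* is not transcribed.
So YilW is not produced.
Activator FenK is present, so *vorL* is transcribed.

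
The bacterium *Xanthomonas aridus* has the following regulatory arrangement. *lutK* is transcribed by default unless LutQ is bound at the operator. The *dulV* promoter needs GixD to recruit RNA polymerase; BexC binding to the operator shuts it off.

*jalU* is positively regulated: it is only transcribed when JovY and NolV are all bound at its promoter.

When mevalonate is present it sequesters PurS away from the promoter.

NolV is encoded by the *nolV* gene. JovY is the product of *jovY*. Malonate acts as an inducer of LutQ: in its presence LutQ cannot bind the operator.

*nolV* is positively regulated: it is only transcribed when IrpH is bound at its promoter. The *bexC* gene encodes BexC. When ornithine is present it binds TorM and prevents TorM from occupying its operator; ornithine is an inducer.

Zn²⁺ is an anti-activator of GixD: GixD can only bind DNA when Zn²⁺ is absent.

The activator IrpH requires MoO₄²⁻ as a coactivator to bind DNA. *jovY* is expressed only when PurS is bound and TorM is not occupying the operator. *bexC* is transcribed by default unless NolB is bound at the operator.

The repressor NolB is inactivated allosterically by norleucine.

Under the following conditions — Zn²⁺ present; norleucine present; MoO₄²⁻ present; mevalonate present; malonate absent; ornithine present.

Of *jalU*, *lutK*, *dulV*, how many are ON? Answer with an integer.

0

Ornithine is present, so TorM is inactive.
Mevalonate is present, so PurS is inactive.
Required activator PurS is absent, so *jovY* is not transcribed.
So JovY is not produced.
MoO₄²⁻ is present, so IrpH is active.
No repressor is bound and IrpH is active, so *nolV* is transcribed.
So NolV is produced and active.
Required activator JovY is absent, so *jalU* is not transcribed.
→ *jalU* is OFF.
Malonate is absent, so LutQ is active.
With repressor LutQ bound, *lutK* is not transcribed.
→ *lutK* is OFF.
Zn²⁺ is present, so GixD is inactive.
Norleucine is present, so NolB is inactive.
With no repressor bound, *bexC* is transcribed.
So BexC is produced and active.
With repressor BexC bound, *dulV* is not transcribed.
→ *dulV* is OFF.
0 of the 3 genes are transcribed.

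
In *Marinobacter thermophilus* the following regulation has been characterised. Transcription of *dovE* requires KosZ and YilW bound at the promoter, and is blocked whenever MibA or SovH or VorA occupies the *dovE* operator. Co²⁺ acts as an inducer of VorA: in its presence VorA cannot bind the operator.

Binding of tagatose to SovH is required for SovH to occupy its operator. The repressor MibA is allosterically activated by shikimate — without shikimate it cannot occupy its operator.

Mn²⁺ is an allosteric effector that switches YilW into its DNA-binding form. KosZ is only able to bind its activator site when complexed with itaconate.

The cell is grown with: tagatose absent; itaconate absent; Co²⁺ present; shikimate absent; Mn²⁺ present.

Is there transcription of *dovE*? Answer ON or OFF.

OFF

Shikimate is absent, so MibA is inactive.
Tagatose is absent, so SovH is inactive.
Itaconate is absent, so KosZ is inactive.
Mn²⁺ is present, so YilW is active.
Co²⁺ is present, so VorA is inactive.
Required activator KosZ is absent, so *dovE* is not transcribed.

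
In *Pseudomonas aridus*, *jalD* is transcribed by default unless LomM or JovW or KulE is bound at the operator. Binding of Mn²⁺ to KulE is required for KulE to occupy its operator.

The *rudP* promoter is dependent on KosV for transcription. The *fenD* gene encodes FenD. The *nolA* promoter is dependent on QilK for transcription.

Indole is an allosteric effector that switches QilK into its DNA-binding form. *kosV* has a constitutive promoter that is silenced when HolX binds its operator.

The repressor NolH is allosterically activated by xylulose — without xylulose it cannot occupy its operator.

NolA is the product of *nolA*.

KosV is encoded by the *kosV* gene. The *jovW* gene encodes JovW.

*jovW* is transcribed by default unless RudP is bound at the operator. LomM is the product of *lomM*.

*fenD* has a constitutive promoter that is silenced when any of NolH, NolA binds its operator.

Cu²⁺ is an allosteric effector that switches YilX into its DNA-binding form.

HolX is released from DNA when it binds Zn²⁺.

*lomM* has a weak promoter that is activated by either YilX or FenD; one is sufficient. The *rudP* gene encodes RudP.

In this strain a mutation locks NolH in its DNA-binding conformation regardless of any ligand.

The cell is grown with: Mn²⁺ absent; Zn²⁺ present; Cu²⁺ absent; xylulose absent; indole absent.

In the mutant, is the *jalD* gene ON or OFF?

Cu²⁺ is absent, so YilX is inactive.
NolH is constitutively active in this strain.
Indole is absent, so QilK is inactive.
Required activator QilK is absent, so *nolA* is not transcribed.
So NolA is not produced.
With repressor NolH bound, *fenD* is not transcribed.
So FenD is not produced.
No activator is available at the *lomM* promoter, so *lomM* is not transcribed.
So LomM is not produced.
Zn²⁺ is present, so HolX is inactive.
With no repressor bound, *kosV* is transcribed.
So KosV is produced and active.
No repressor is bound and KosV is active, so *rudP* is transcribed.
So RudP is produced and active.
With repressor RudP bound, *jovW* is not transcribed.
So JovW is not produced.
Mn²⁺ is absent, so KulE is inactive.
With no repressor bound, *jalD* is transcribed.

ON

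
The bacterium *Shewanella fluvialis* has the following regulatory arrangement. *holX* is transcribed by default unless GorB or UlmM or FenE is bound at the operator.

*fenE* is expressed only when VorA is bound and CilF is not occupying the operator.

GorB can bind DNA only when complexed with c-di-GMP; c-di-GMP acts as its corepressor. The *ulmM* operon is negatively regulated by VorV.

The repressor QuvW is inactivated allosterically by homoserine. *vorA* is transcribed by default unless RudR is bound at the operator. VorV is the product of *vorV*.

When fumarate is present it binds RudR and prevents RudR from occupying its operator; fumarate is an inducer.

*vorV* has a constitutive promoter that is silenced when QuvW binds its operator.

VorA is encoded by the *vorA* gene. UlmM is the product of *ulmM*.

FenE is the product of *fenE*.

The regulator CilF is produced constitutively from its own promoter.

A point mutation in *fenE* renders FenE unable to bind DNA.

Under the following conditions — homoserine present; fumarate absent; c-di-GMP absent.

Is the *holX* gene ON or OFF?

ON

c-di-GMP is absent, so GorB is inactive.
Homoserine is present, so QuvW is inactive.
With no repressor bound, *vorV* is transcribed.
So VorV is produced and active.
With repressor VorV bound, *ulmM* is not transcribed.
So UlmM is not produced.
FenE is non-functional in this strain, so it has no effect.
With no repressor bound, *holX* is transcribed.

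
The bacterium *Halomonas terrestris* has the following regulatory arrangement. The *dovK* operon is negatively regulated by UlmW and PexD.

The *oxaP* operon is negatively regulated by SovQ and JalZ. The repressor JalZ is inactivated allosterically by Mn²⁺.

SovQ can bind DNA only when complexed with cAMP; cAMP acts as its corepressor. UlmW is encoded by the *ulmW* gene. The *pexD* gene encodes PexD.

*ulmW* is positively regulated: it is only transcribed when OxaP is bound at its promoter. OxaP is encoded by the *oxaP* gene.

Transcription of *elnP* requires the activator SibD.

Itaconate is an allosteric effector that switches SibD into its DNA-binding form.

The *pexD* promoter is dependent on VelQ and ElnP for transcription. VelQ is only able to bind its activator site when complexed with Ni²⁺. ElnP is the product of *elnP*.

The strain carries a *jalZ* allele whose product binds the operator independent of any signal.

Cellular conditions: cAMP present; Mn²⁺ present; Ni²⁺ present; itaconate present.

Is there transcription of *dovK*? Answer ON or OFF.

cAMP is present, so SovQ is active.
JalZ is constitutively active in this strain.
With repressor SovQ bound, *oxaP* is not transcribed.
So OxaP is not produced.
Required activator OxaP is absent, so *ulmW* is not transcribed.
So UlmW is not produced.
Ni²⁺ is present, so VelQ is active.
Itaconate is present, so SibD is active.
No repressor is bound and SibD is active, so *elnP* is transcribed.
So ElnP is produced and active.
No repressor is bound and VelQ and ElnP are active, so *pexD* is transcribed.
So PexD is produced and active.
With repressor PexD bound, *dovK* is not transcribed.

OFF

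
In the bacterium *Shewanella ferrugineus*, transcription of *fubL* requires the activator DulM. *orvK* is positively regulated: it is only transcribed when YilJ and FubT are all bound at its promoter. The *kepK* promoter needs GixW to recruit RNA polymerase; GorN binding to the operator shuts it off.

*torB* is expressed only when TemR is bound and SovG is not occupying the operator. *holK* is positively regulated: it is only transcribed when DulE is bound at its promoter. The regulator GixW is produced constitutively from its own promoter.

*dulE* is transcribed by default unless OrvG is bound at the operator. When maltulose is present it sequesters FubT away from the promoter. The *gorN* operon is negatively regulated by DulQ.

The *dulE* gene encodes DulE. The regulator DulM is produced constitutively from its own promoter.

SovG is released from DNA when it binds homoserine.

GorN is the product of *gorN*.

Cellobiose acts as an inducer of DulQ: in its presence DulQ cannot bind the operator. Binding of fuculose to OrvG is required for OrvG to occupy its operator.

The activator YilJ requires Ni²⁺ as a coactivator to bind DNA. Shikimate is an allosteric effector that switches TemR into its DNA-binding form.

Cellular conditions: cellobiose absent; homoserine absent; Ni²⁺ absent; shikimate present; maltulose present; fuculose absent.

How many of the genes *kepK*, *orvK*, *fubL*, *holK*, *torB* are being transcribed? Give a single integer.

3

Cellobiose is absent, so DulQ is active.
With repressor DulQ bound, *gorN* is not transcribed.
So GorN is not produced.
GixW is produced constitutively and is active.
No repressor is bound and GixW is active, so *kepK* is transcribed.
→ *kepK* is ON.
Ni²⁺ is absent, so YilJ is inactive.
Maltulose is present, so FubT is inactive.
Required activator YilJ is absent, so *orvK* is not transcribed.
→ *orvK* is OFF.
DulM is produced constitutively and is active.
No repressor is bound and DulM is active, so *fubL* is transcribed.
→ *fubL* is ON.
Fuculose is absent, so OrvG is inactive.
With no repressor bound, *dulE* is transcribed.
So DulE is produced and active.
No repressor is bound and DulE is active, so *holK* is transcribed.
→ *holK* is ON.
Shikimate is present, so TemR is active.
Homoserine is absent, so SovG is active.
With repressor SovG bound, *torB* is not transcribed.
→ *torB* is OFF.
3 of the 5 genes are transcribed.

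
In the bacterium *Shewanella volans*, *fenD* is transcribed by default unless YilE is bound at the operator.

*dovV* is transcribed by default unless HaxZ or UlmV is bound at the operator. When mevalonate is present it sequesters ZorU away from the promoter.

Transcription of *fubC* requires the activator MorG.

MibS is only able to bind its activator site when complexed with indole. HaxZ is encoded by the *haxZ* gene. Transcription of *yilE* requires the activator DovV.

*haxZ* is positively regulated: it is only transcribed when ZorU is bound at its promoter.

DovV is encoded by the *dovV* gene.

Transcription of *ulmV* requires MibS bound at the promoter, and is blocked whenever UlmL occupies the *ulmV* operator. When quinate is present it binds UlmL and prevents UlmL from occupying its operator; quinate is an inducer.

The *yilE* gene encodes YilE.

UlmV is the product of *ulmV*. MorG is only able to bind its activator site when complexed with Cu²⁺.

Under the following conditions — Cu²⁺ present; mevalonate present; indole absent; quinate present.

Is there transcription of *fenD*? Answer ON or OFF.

OFF

Mevalonate is present, so ZorU is inactive.
Required activator ZorU is absent, so *haxZ* is not transcribed.
So HaxZ is not produced.
Quinate is present, so UlmL is inactive.
Indole is absent, so MibS is inactive.
Required activator MibS is absent, so *ulmV* is not transcribed.
So UlmV is not produced.
With no repressor bound, *dovV* is transcribed.
So DovV is produced and active.
No repressor is bound and DovV is active, so *yilE* is transcribed.
So YilE is produced and active.
With repressor YilE bound, *fenD* is not transcribed.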